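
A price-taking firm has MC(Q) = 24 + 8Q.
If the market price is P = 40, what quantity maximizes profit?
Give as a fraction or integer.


In perfect competition, profit is maximized where P = MC.
40 = 24 + 8Q
16 = 8Q
Q* = 16/8 = 2

2


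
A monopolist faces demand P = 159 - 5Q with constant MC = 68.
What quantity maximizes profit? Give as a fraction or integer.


TR = P*Q = (159 - 5Q)Q = 159Q - 5Q^2
MR = dTR/dQ = 159 - 10Q
Set MR = MC:
159 - 10Q = 68
91 = 10Q
Q* = 91/10 = 91/10

91/10


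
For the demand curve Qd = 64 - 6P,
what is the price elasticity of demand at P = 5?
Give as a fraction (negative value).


dQ/dP = -6
At P = 5: Q = 64 - 6*5 = 34
E = (dQ/dP)(P/Q) = (-6)(5/34) = -15/17

-15/17


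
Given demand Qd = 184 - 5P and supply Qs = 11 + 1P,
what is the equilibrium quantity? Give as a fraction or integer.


First find equilibrium price:
184 - 5P = 11 + 1P
P* = 173/6 = 173/6
Then substitute into demand:
Q* = 184 - 5 * 173/6 = 239/6

239/6


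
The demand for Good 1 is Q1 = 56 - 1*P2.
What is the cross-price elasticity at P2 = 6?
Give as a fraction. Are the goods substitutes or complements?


dQ1/dP2 = -1
At P2 = 6: Q1 = 56 - 1*6 = 50
Exy = (dQ1/dP2)(P2/Q1) = -1 * 6 / 50 = -3/25
Since Exy < 0, the goods are complements.

-3/25 (complements)


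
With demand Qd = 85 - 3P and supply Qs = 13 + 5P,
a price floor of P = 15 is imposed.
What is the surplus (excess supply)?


At P = 15:
Qd = 85 - 3*15 = 40
Qs = 13 + 5*15 = 88
Surplus = Qs - Qd = 88 - 40 = 48

48


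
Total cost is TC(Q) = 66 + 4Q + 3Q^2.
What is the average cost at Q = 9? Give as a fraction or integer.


TC(9) = 66 + 4*9 + 3*9^2
TC(9) = 66 + 36 + 243 = 345
AC = TC/Q = 345/9 = 115/3

115/3


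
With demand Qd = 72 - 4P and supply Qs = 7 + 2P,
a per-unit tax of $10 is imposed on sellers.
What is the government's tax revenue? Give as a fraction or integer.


With tax on sellers, new supply: Qs' = 7 + 2(P - 10)
= 2P - 13
New equilibrium quantity:
Q_new = 46/3
Tax revenue = tax * Q_new = 10 * 46/3 = 460/3

460/3


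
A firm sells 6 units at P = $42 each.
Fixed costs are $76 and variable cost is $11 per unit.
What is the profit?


Total Revenue = P * Q = 42 * 6 = $252
Total Cost = FC + VC*Q = 76 + 11*6 = $142
Profit = TR - TC = 252 - 142 = $110

$110


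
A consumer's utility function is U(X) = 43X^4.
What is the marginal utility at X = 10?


MU = dU/dX = 43*4*X^(4-1)
MU = 172*X^3
At X = 10:
MU = 172 * 10^3
MU = 172 * 1000 = 172000

172000


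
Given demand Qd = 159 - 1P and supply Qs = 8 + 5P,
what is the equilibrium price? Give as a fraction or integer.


At equilibrium, Qd = Qs.
159 - 1P = 8 + 5P
159 - 8 = 1P + 5P
151 = 6P
P* = 151/6 = 151/6

151/6


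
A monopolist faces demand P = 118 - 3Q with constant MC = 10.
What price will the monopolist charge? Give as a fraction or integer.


MR = 118 - 6Q
Set MR = MC: 118 - 6Q = 10
Q* = 18
Substitute into demand:
P* = 118 - 3*18 = 64

64


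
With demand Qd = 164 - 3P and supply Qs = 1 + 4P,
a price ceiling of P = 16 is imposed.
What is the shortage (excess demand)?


At P = 16:
Qd = 164 - 3*16 = 116
Qs = 1 + 4*16 = 65
Shortage = Qd - Qs = 116 - 65 = 51

51


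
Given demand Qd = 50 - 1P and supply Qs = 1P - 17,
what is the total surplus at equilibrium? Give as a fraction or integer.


Find equilibrium: 50 - 1P = 1P - 17
50 + 17 = 2P
P* = 67/2 = 67/2
Q* = 1*67/2 - 17 = 33/2
Inverse demand: P = 50 - Q/1, so P_max = 50
Inverse supply: P = 17 + Q/1, so P_min = 17
CS = (1/2) * 33/2 * (50 - 67/2) = 1089/8
PS = (1/2) * 33/2 * (67/2 - 17) = 1089/8
TS = CS + PS = 1089/8 + 1089/8 = 1089/4

1089/4


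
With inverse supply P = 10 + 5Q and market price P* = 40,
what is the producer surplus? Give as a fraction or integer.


Minimum supply price (at Q=0): P_min = 10
Quantity supplied at P* = 40:
Q* = (40 - 10)/5 = 6
PS = (1/2) * Q* * (P* - P_min)
PS = (1/2) * 6 * (40 - 10)
PS = (1/2) * 6 * 30 = 90

90


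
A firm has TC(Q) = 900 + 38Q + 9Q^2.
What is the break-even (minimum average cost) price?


AC(Q) = 900/Q + 38 + 9Q
To minimize: dAC/dQ = -900/Q^2 + 9 = 0
Q^2 = 900/9 = 100
Q* = 10
Min AC = 900/10 + 38 + 9*10
Min AC = 90 + 38 + 90 = 218

218


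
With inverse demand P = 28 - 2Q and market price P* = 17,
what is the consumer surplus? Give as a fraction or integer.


Maximum willingness to pay (at Q=0): P_max = 28
Quantity demanded at P* = 17:
Q* = (28 - 17)/2 = 11/2
CS = (1/2) * Q* * (P_max - P*)
CS = (1/2) * 11/2 * (28 - 17)
CS = (1/2) * 11/2 * 11 = 121/4

121/4


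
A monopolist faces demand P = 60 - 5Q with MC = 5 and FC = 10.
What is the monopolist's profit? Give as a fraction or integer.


MR = MC: 60 - 10Q = 5
Q* = 11/2
P* = 60 - 5*11/2 = 65/2
Profit = (P* - MC)*Q* - FC
= (65/2 - 5)*11/2 - 10
= 55/2*11/2 - 10
= 605/4 - 10 = 565/4

565/4


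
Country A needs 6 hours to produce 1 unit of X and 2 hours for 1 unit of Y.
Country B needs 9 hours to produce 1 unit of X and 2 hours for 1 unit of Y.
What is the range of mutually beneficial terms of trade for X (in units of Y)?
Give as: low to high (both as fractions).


Opportunity cost of X for Country A = hours_X / hours_Y = 6/2 = 3 units of Y
Opportunity cost of X for Country B = hours_X / hours_Y = 9/2 = 9/2 units of Y
Terms of trade must be between the two opportunity costs.
Range: 3 to 9/2

3 to 9/2


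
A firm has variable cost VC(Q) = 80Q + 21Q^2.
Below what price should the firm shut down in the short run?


AVC(Q) = VC(Q)/Q = 80 + 21Q
AVC is increasing in Q, so minimum AVC is at Q -> 0+.
Min AVC = 80
The firm should shut down if P < 80.

80


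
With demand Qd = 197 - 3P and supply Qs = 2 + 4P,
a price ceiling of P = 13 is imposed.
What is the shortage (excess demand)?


At P = 13:
Qd = 197 - 3*13 = 158
Qs = 2 + 4*13 = 54
Shortage = Qd - Qs = 158 - 54 = 104

104


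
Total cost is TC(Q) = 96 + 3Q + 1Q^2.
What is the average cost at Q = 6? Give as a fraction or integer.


TC(6) = 96 + 3*6 + 1*6^2
TC(6) = 96 + 18 + 36 = 150
AC = TC/Q = 150/6 = 25

25


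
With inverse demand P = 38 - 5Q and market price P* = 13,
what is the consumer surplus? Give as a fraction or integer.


Maximum willingness to pay (at Q=0): P_max = 38
Quantity demanded at P* = 13:
Q* = (38 - 13)/5 = 5
CS = (1/2) * Q* * (P_max - P*)
CS = (1/2) * 5 * (38 - 13)
CS = (1/2) * 5 * 25 = 125/2

125/2


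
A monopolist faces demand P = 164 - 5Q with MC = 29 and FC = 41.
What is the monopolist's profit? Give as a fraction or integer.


MR = MC: 164 - 10Q = 29
Q* = 27/2
P* = 164 - 5*27/2 = 193/2
Profit = (P* - MC)*Q* - FC
= (193/2 - 29)*27/2 - 41
= 135/2*27/2 - 41
= 3645/4 - 41 = 3481/4

3481/4


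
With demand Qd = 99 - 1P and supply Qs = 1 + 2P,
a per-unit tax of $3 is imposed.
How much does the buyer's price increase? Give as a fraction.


With a per-unit tax, the buyer's price increase depends on relative slopes.
Supply slope: d = 2, Demand slope: b = 1
Buyer's price increase = d * tax / (b + d)
= 2 * 3 / (1 + 2)
= 6 / 3 = 2

2


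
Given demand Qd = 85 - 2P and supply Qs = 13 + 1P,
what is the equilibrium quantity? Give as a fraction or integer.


First find equilibrium price:
85 - 2P = 13 + 1P
P* = 72/3 = 24
Then substitute into demand:
Q* = 85 - 2 * 24 = 37

37


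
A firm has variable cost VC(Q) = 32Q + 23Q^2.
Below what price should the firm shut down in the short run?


AVC(Q) = VC(Q)/Q = 32 + 23Q
AVC is increasing in Q, so minimum AVC is at Q -> 0+.
Min AVC = 32
The firm should shut down if P < 32.

32


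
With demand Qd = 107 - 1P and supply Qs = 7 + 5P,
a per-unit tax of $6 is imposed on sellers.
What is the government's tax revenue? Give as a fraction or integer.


With tax on sellers, new supply: Qs' = 7 + 5(P - 6)
= 5P - 23
New equilibrium quantity:
Q_new = 256/3
Tax revenue = tax * Q_new = 6 * 256/3 = 512

512


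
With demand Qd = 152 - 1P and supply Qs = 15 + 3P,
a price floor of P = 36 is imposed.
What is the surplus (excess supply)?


At P = 36:
Qd = 152 - 1*36 = 116
Qs = 15 + 3*36 = 123
Surplus = Qs - Qd = 123 - 116 = 7

7


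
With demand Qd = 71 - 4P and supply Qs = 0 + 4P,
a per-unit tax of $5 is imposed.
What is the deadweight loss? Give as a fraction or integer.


Pre-tax equilibrium quantity: Q* = 71/2
Post-tax equilibrium quantity: Q_tax = 51/2
Reduction in quantity: Q* - Q_tax = 10
DWL = (1/2) * tax * (Q* - Q_tax)
DWL = (1/2) * 5 * 10 = 25

25


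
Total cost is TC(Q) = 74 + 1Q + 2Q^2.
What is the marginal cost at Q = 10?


MC = dTC/dQ = 1 + 2*2*Q
At Q = 10:
MC = 1 + 4*10
MC = 1 + 40 = 41

41


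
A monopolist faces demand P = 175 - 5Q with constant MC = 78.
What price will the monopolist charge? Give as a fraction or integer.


MR = 175 - 10Q
Set MR = MC: 175 - 10Q = 78
Q* = 97/10
Substitute into demand:
P* = 175 - 5*97/10 = 253/2

253/2


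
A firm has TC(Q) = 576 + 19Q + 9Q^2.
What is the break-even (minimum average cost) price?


AC(Q) = 576/Q + 19 + 9Q
To minimize: dAC/dQ = -576/Q^2 + 9 = 0
Q^2 = 576/9 = 64
Q* = 8
Min AC = 576/8 + 19 + 9*8
Min AC = 72 + 19 + 72 = 163

163


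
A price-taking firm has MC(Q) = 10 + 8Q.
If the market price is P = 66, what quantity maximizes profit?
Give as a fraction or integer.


In perfect competition, profit is maximized where P = MC.
66 = 10 + 8Q
56 = 8Q
Q* = 56/8 = 7

7


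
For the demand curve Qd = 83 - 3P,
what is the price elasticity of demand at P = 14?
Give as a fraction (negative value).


dQ/dP = -3
At P = 14: Q = 83 - 3*14 = 41
E = (dQ/dP)(P/Q) = (-3)(14/41) = -42/41

-42/41


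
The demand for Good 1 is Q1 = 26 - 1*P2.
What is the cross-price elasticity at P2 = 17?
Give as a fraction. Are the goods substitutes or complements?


dQ1/dP2 = -1
At P2 = 17: Q1 = 26 - 1*17 = 9
Exy = (dQ1/dP2)(P2/Q1) = -1 * 17 / 9 = -17/9
Since Exy < 0, the goods are complements.

-17/9 (complements)


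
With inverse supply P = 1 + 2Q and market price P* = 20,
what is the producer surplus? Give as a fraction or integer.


Minimum supply price (at Q=0): P_min = 1
Quantity supplied at P* = 20:
Q* = (20 - 1)/2 = 19/2
PS = (1/2) * Q* * (P* - P_min)
PS = (1/2) * 19/2 * (20 - 1)
PS = (1/2) * 19/2 * 19 = 361/4

361/4


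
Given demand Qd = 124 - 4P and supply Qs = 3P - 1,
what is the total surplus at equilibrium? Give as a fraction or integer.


Find equilibrium: 124 - 4P = 3P - 1
124 + 1 = 7P
P* = 125/7 = 125/7
Q* = 3*125/7 - 1 = 368/7
Inverse demand: P = 31 - Q/4, so P_max = 31
Inverse supply: P = 1/3 + Q/3, so P_min = 1/3
CS = (1/2) * 368/7 * (31 - 125/7) = 16928/49
PS = (1/2) * 368/7 * (125/7 - 1/3) = 67712/147
TS = CS + PS = 16928/49 + 67712/147 = 16928/21

16928/21


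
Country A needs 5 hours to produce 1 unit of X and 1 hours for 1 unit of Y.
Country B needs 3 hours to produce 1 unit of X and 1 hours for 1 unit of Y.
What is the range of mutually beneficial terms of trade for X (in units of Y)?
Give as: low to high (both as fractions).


Opportunity cost of X for Country A = hours_X / hours_Y = 5/1 = 5 units of Y
Opportunity cost of X for Country B = hours_X / hours_Y = 3/1 = 3 units of Y
Terms of trade must be between the two opportunity costs.
Range: 3 to 5

3 to 5


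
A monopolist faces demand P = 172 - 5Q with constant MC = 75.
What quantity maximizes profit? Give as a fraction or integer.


TR = P*Q = (172 - 5Q)Q = 172Q - 5Q^2
MR = dTR/dQ = 172 - 10Q
Set MR = MC:
172 - 10Q = 75
97 = 10Q
Q* = 97/10 = 97/10

97/10


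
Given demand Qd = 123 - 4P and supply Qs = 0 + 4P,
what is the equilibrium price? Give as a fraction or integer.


At equilibrium, Qd = Qs.
123 - 4P = 0 + 4P
123 - 0 = 4P + 4P
123 = 8P
P* = 123/8 = 123/8

123/8


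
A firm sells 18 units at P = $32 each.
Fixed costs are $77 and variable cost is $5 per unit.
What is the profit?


Total Revenue = P * Q = 32 * 18 = $576
Total Cost = FC + VC*Q = 77 + 5*18 = $167
Profit = TR - TC = 576 - 167 = $409

$409


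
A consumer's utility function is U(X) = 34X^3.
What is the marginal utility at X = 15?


MU = dU/dX = 34*3*X^(3-1)
MU = 102*X^2
At X = 15:
MU = 102 * 15^2
MU = 102 * 225 = 22950

22950


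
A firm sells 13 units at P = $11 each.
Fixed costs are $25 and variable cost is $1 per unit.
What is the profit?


Total Revenue = P * Q = 11 * 13 = $143
Total Cost = FC + VC*Q = 25 + 1*13 = $38
Profit = TR - TC = 143 - 38 = $105

$105


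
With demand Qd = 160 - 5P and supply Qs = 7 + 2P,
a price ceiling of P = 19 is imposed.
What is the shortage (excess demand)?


At P = 19:
Qd = 160 - 5*19 = 65
Qs = 7 + 2*19 = 45
Shortage = Qd - Qs = 65 - 45 = 20

20


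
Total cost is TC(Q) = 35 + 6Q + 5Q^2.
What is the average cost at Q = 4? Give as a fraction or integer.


TC(4) = 35 + 6*4 + 5*4^2
TC(4) = 35 + 24 + 80 = 139
AC = TC/Q = 139/4 = 139/4

139/4


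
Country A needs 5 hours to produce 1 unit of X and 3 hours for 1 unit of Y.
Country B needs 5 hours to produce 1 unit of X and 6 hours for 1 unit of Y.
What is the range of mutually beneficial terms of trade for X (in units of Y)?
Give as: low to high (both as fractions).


Opportunity cost of X for Country A = hours_X / hours_Y = 5/3 = 5/3 units of Y
Opportunity cost of X for Country B = hours_X / hours_Y = 5/6 = 5/6 units of Y
Terms of trade must be between the two opportunity costs.
Range: 5/6 to 5/3

5/6 to 5/3


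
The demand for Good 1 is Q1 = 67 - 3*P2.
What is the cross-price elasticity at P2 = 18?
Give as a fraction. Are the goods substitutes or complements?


dQ1/dP2 = -3
At P2 = 18: Q1 = 67 - 3*18 = 13
Exy = (dQ1/dP2)(P2/Q1) = -3 * 18 / 13 = -54/13
Since Exy < 0, the goods are complements.

-54/13 (complements)


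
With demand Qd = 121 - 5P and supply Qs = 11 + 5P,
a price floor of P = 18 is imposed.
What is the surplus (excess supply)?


At P = 18:
Qd = 121 - 5*18 = 31
Qs = 11 + 5*18 = 101
Surplus = Qs - Qd = 101 - 31 = 70

70


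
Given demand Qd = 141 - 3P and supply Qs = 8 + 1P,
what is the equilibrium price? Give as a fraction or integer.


At equilibrium, Qd = Qs.
141 - 3P = 8 + 1P
141 - 8 = 3P + 1P
133 = 4P
P* = 133/4 = 133/4

133/4


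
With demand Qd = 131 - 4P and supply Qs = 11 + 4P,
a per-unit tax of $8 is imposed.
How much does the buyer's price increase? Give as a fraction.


With a per-unit tax, the buyer's price increase depends on relative slopes.
Supply slope: d = 4, Demand slope: b = 4
Buyer's price increase = d * tax / (b + d)
= 4 * 8 / (4 + 4)
= 32 / 8 = 4

4


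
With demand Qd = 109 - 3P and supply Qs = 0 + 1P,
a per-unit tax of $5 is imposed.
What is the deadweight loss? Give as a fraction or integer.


Pre-tax equilibrium quantity: Q* = 109/4
Post-tax equilibrium quantity: Q_tax = 47/2
Reduction in quantity: Q* - Q_tax = 15/4
DWL = (1/2) * tax * (Q* - Q_tax)
DWL = (1/2) * 5 * 15/4 = 75/8

75/8


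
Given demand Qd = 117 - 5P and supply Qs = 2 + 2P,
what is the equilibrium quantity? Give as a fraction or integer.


First find equilibrium price:
117 - 5P = 2 + 2P
P* = 115/7 = 115/7
Then substitute into demand:
Q* = 117 - 5 * 115/7 = 244/7

244/7


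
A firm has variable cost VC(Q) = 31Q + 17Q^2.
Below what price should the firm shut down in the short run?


AVC(Q) = VC(Q)/Q = 31 + 17Q
AVC is increasing in Q, so minimum AVC is at Q -> 0+.
Min AVC = 31
The firm should shut down if P < 31.

31


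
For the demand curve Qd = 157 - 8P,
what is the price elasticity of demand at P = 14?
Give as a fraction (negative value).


dQ/dP = -8
At P = 14: Q = 157 - 8*14 = 45
E = (dQ/dP)(P/Q) = (-8)(14/45) = -112/45

-112/45


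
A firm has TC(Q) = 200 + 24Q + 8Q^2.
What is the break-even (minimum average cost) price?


AC(Q) = 200/Q + 24 + 8Q
To minimize: dAC/dQ = -200/Q^2 + 8 = 0
Q^2 = 200/8 = 25
Q* = 5
Min AC = 200/5 + 24 + 8*5
Min AC = 40 + 24 + 40 = 104

104


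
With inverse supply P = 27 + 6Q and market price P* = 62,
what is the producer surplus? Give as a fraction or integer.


Minimum supply price (at Q=0): P_min = 27
Quantity supplied at P* = 62:
Q* = (62 - 27)/6 = 35/6
PS = (1/2) * Q* * (P* - P_min)
PS = (1/2) * 35/6 * (62 - 27)
PS = (1/2) * 35/6 * 35 = 1225/12

1225/12


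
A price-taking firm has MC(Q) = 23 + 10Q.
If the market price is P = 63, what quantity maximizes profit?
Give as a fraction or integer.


In perfect competition, profit is maximized where P = MC.
63 = 23 + 10Q
40 = 10Q
Q* = 40/10 = 4

4


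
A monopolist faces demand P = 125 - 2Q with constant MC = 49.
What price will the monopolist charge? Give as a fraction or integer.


MR = 125 - 4Q
Set MR = MC: 125 - 4Q = 49
Q* = 19
Substitute into demand:
P* = 125 - 2*19 = 87

87


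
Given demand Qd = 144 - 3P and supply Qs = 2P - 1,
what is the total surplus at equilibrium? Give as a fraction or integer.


Find equilibrium: 144 - 3P = 2P - 1
144 + 1 = 5P
P* = 145/5 = 29
Q* = 2*29 - 1 = 57
Inverse demand: P = 48 - Q/3, so P_max = 48
Inverse supply: P = 1/2 + Q/2, so P_min = 1/2
CS = (1/2) * 57 * (48 - 29) = 1083/2
PS = (1/2) * 57 * (29 - 1/2) = 3249/4
TS = CS + PS = 1083/2 + 3249/4 = 5415/4

5415/4


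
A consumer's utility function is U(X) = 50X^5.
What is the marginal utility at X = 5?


MU = dU/dX = 50*5*X^(5-1)
MU = 250*X^4
At X = 5:
MU = 250 * 5^4
MU = 250 * 625 = 156250

156250


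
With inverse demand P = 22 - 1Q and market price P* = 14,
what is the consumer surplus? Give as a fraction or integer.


Maximum willingness to pay (at Q=0): P_max = 22
Quantity demanded at P* = 14:
Q* = (22 - 14)/1 = 8
CS = (1/2) * Q* * (P_max - P*)
CS = (1/2) * 8 * (22 - 14)
CS = (1/2) * 8 * 8 = 32

32


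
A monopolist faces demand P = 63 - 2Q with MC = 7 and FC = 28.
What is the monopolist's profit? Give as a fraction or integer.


MR = MC: 63 - 4Q = 7
Q* = 14
P* = 63 - 2*14 = 35
Profit = (P* - MC)*Q* - FC
= (35 - 7)*14 - 28
= 28*14 - 28
= 392 - 28 = 364

364


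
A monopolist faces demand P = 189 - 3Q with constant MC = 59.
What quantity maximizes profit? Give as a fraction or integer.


TR = P*Q = (189 - 3Q)Q = 189Q - 3Q^2
MR = dTR/dQ = 189 - 6Q
Set MR = MC:
189 - 6Q = 59
130 = 6Q
Q* = 130/6 = 65/3

65/3


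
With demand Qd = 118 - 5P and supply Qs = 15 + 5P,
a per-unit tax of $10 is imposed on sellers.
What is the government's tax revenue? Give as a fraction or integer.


With tax on sellers, new supply: Qs' = 15 + 5(P - 10)
= 5P - 35
New equilibrium quantity:
Q_new = 83/2
Tax revenue = tax * Q_new = 10 * 83/2 = 415

415


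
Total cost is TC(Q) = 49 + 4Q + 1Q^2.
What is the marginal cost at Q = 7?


MC = dTC/dQ = 4 + 2*1*Q
At Q = 7:
MC = 4 + 2*7
MC = 4 + 14 = 18

18


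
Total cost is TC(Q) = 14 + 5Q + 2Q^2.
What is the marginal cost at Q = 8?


MC = dTC/dQ = 5 + 2*2*Q
At Q = 8:
MC = 5 + 4*8
MC = 5 + 32 = 37

37


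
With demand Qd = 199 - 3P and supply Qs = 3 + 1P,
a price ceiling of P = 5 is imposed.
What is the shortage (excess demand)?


At P = 5:
Qd = 199 - 3*5 = 184
Qs = 3 + 1*5 = 8
Shortage = Qd - Qs = 184 - 8 = 176

176


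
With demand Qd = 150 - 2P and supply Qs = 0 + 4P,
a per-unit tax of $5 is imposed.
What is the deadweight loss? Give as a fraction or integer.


Pre-tax equilibrium quantity: Q* = 100
Post-tax equilibrium quantity: Q_tax = 280/3
Reduction in quantity: Q* - Q_tax = 20/3
DWL = (1/2) * tax * (Q* - Q_tax)
DWL = (1/2) * 5 * 20/3 = 50/3

50/3


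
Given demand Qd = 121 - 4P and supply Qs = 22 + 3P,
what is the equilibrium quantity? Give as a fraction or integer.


First find equilibrium price:
121 - 4P = 22 + 3P
P* = 99/7 = 99/7
Then substitute into demand:
Q* = 121 - 4 * 99/7 = 451/7

451/7


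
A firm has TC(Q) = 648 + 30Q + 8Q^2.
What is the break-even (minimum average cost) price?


AC(Q) = 648/Q + 30 + 8Q
To minimize: dAC/dQ = -648/Q^2 + 8 = 0
Q^2 = 648/8 = 81
Q* = 9
Min AC = 648/9 + 30 + 8*9
Min AC = 72 + 30 + 72 = 174

174


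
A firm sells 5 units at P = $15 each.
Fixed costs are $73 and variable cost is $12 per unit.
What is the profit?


Total Revenue = P * Q = 15 * 5 = $75
Total Cost = FC + VC*Q = 73 + 12*5 = $133
Profit = TR - TC = 75 - 133 = $-58

$-58


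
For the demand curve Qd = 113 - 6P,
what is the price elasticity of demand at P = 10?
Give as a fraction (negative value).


dQ/dP = -6
At P = 10: Q = 113 - 6*10 = 53
E = (dQ/dP)(P/Q) = (-6)(10/53) = -60/53

-60/53


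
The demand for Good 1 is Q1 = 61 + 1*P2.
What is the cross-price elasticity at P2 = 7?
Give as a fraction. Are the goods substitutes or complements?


dQ1/dP2 = 1
At P2 = 7: Q1 = 61 + 1*7 = 68
Exy = (dQ1/dP2)(P2/Q1) = 1 * 7 / 68 = 7/68
Since Exy > 0, the goods are substitutes.

7/68 (substitutes)


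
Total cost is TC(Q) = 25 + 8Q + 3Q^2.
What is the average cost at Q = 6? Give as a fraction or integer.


TC(6) = 25 + 8*6 + 3*6^2
TC(6) = 25 + 48 + 108 = 181
AC = TC/Q = 181/6 = 181/6

181/6


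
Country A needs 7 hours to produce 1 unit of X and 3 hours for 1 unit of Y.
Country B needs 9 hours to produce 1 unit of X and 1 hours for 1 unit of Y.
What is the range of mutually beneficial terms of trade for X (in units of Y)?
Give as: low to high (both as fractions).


Opportunity cost of X for Country A = hours_X / hours_Y = 7/3 = 7/3 units of Y
Opportunity cost of X for Country B = hours_X / hours_Y = 9/1 = 9 units of Y
Terms of trade must be between the two opportunity costs.
Range: 7/3 to 9

7/3 to 9


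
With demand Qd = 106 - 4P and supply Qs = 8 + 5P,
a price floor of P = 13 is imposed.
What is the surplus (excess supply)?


At P = 13:
Qd = 106 - 4*13 = 54
Qs = 8 + 5*13 = 73
Surplus = Qs - Qd = 73 - 54 = 19

19


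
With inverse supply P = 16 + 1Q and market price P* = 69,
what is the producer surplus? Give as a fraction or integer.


Minimum supply price (at Q=0): P_min = 16
Quantity supplied at P* = 69:
Q* = (69 - 16)/1 = 53
PS = (1/2) * Q* * (P* - P_min)
PS = (1/2) * 53 * (69 - 16)
PS = (1/2) * 53 * 53 = 2809/2

2809/2


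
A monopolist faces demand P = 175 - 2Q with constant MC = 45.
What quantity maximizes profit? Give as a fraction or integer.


TR = P*Q = (175 - 2Q)Q = 175Q - 2Q^2
MR = dTR/dQ = 175 - 4Q
Set MR = MC:
175 - 4Q = 45
130 = 4Q
Q* = 130/4 = 65/2

65/2


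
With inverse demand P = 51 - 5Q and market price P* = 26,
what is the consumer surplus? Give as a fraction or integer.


Maximum willingness to pay (at Q=0): P_max = 51
Quantity demanded at P* = 26:
Q* = (51 - 26)/5 = 5
CS = (1/2) * Q* * (P_max - P*)
CS = (1/2) * 5 * (51 - 26)
CS = (1/2) * 5 * 25 = 125/2

125/2


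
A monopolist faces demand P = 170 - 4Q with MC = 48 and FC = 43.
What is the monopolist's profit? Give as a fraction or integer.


MR = MC: 170 - 8Q = 48
Q* = 61/4
P* = 170 - 4*61/4 = 109
Profit = (P* - MC)*Q* - FC
= (109 - 48)*61/4 - 43
= 61*61/4 - 43
= 3721/4 - 43 = 3549/4

3549/4


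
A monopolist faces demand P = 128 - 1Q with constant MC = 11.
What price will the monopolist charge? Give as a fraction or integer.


MR = 128 - 2Q
Set MR = MC: 128 - 2Q = 11
Q* = 117/2
Substitute into demand:
P* = 128 - 1*117/2 = 139/2

139/2


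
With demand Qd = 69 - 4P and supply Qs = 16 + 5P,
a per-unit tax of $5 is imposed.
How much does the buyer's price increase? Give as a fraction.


With a per-unit tax, the buyer's price increase depends on relative slopes.
Supply slope: d = 5, Demand slope: b = 4
Buyer's price increase = d * tax / (b + d)
= 5 * 5 / (4 + 5)
= 25 / 9 = 25/9

25/9


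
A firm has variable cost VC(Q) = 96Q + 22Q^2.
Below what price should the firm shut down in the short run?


AVC(Q) = VC(Q)/Q = 96 + 22Q
AVC is increasing in Q, so minimum AVC is at Q -> 0+.
Min AVC = 96
The firm should shut down if P < 96.

96


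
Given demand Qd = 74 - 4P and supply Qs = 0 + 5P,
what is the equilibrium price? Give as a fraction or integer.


At equilibrium, Qd = Qs.
74 - 4P = 0 + 5P
74 - 0 = 4P + 5P
74 = 9P
P* = 74/9 = 74/9

74/9


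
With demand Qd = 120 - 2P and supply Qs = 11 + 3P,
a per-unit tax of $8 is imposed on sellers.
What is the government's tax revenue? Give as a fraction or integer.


With tax on sellers, new supply: Qs' = 11 + 3(P - 8)
= 3P - 13
New equilibrium quantity:
Q_new = 334/5
Tax revenue = tax * Q_new = 8 * 334/5 = 2672/5

2672/5


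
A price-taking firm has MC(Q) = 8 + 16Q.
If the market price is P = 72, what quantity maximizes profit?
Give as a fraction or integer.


In perfect competition, profit is maximized where P = MC.
72 = 8 + 16Q
64 = 16Q
Q* = 64/16 = 4

4


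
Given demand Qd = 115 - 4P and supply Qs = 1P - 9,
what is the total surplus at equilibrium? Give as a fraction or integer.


Find equilibrium: 115 - 4P = 1P - 9
115 + 9 = 5P
P* = 124/5 = 124/5
Q* = 1*124/5 - 9 = 79/5
Inverse demand: P = 115/4 - Q/4, so P_max = 115/4
Inverse supply: P = 9 + Q/1, so P_min = 9
CS = (1/2) * 79/5 * (115/4 - 124/5) = 6241/200
PS = (1/2) * 79/5 * (124/5 - 9) = 6241/50
TS = CS + PS = 6241/200 + 6241/50 = 6241/40

6241/40


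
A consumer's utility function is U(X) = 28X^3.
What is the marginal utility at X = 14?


MU = dU/dX = 28*3*X^(3-1)
MU = 84*X^2
At X = 14:
MU = 84 * 14^2
MU = 84 * 196 = 16464

16464


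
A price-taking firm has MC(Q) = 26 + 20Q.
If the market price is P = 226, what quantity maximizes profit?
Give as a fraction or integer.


In perfect competition, profit is maximized where P = MC.
226 = 26 + 20Q
200 = 20Q
Q* = 200/20 = 10

10


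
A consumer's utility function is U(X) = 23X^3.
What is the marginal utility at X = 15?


MU = dU/dX = 23*3*X^(3-1)
MU = 69*X^2
At X = 15:
MU = 69 * 15^2
MU = 69 * 225 = 15525

15525


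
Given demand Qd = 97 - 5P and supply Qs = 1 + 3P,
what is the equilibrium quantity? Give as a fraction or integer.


First find equilibrium price:
97 - 5P = 1 + 3P
P* = 96/8 = 12
Then substitute into demand:
Q* = 97 - 5 * 12 = 37

37


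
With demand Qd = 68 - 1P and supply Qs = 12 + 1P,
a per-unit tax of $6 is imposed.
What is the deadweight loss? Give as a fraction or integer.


Pre-tax equilibrium quantity: Q* = 40
Post-tax equilibrium quantity: Q_tax = 37
Reduction in quantity: Q* - Q_tax = 3
DWL = (1/2) * tax * (Q* - Q_tax)
DWL = (1/2) * 6 * 3 = 9

9


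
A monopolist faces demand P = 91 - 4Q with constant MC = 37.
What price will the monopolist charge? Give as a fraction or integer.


MR = 91 - 8Q
Set MR = MC: 91 - 8Q = 37
Q* = 27/4
Substitute into demand:
P* = 91 - 4*27/4 = 64

64


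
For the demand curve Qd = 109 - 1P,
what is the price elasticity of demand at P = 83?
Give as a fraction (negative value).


dQ/dP = -1
At P = 83: Q = 109 - 1*83 = 26
E = (dQ/dP)(P/Q) = (-1)(83/26) = -83/26

-83/26


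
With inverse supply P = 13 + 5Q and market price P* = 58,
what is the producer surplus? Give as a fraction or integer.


Minimum supply price (at Q=0): P_min = 13
Quantity supplied at P* = 58:
Q* = (58 - 13)/5 = 9
PS = (1/2) * Q* * (P* - P_min)
PS = (1/2) * 9 * (58 - 13)
PS = (1/2) * 9 * 45 = 405/2

405/2


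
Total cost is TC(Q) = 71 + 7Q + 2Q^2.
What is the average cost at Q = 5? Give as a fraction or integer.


TC(5) = 71 + 7*5 + 2*5^2
TC(5) = 71 + 35 + 50 = 156
AC = TC/Q = 156/5 = 156/5

156/5


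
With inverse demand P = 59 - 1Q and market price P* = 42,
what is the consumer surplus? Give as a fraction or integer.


Maximum willingness to pay (at Q=0): P_max = 59
Quantity demanded at P* = 42:
Q* = (59 - 42)/1 = 17
CS = (1/2) * Q* * (P_max - P*)
CS = (1/2) * 17 * (59 - 42)
CS = (1/2) * 17 * 17 = 289/2

289/2


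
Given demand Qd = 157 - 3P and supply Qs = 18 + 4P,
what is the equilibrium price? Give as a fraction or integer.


At equilibrium, Qd = Qs.
157 - 3P = 18 + 4P
157 - 18 = 3P + 4P
139 = 7P
P* = 139/7 = 139/7

139/7


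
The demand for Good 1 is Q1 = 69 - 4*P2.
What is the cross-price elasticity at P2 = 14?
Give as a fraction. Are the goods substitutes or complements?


dQ1/dP2 = -4
At P2 = 14: Q1 = 69 - 4*14 = 13
Exy = (dQ1/dP2)(P2/Q1) = -4 * 14 / 13 = -56/13
Since Exy < 0, the goods are complements.

-56/13 (complements)


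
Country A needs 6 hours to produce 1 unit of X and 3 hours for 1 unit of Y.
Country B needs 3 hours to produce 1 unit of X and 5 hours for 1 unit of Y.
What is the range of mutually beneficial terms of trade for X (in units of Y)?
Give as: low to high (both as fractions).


Opportunity cost of X for Country A = hours_X / hours_Y = 6/3 = 2 units of Y
Opportunity cost of X for Country B = hours_X / hours_Y = 3/5 = 3/5 units of Y
Terms of trade must be between the two opportunity costs.
Range: 3/5 to 2

3/5 to 2


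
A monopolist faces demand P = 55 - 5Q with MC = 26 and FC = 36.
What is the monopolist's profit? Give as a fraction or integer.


MR = MC: 55 - 10Q = 26
Q* = 29/10
P* = 55 - 5*29/10 = 81/2
Profit = (P* - MC)*Q* - FC
= (81/2 - 26)*29/10 - 36
= 29/2*29/10 - 36
= 841/20 - 36 = 121/20

121/20


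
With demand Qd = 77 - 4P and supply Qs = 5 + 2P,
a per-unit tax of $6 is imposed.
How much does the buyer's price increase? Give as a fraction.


With a per-unit tax, the buyer's price increase depends on relative slopes.
Supply slope: d = 2, Demand slope: b = 4
Buyer's price increase = d * tax / (b + d)
= 2 * 6 / (4 + 2)
= 12 / 6 = 2

2


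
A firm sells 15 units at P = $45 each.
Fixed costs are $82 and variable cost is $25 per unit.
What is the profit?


Total Revenue = P * Q = 45 * 15 = $675
Total Cost = FC + VC*Q = 82 + 25*15 = $457
Profit = TR - TC = 675 - 457 = $218

$218


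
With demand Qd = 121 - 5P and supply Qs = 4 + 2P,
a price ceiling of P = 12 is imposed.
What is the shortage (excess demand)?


At P = 12:
Qd = 121 - 5*12 = 61
Qs = 4 + 2*12 = 28
Shortage = Qd - Qs = 61 - 28 = 33

33


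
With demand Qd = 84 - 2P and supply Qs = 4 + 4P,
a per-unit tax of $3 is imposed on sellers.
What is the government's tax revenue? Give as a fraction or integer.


With tax on sellers, new supply: Qs' = 4 + 4(P - 3)
= 4P - 8
New equilibrium quantity:
Q_new = 160/3
Tax revenue = tax * Q_new = 3 * 160/3 = 160

160


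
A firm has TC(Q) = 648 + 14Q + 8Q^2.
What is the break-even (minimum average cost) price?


AC(Q) = 648/Q + 14 + 8Q
To minimize: dAC/dQ = -648/Q^2 + 8 = 0
Q^2 = 648/8 = 81
Q* = 9
Min AC = 648/9 + 14 + 8*9
Min AC = 72 + 14 + 72 = 158

158


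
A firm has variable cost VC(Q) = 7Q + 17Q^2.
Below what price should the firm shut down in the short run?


AVC(Q) = VC(Q)/Q = 7 + 17Q
AVC is increasing in Q, so minimum AVC is at Q -> 0+.
Min AVC = 7
The firm should shut down if P < 7.

7


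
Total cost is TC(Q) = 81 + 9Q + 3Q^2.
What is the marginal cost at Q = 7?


MC = dTC/dQ = 9 + 2*3*Q
At Q = 7:
MC = 9 + 6*7
MC = 9 + 42 = 51

51


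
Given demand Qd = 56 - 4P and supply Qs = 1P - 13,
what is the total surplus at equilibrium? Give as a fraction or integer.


Find equilibrium: 56 - 4P = 1P - 13
56 + 13 = 5P
P* = 69/5 = 69/5
Q* = 1*69/5 - 13 = 4/5
Inverse demand: P = 14 - Q/4, so P_max = 14
Inverse supply: P = 13 + Q/1, so P_min = 13
CS = (1/2) * 4/5 * (14 - 69/5) = 2/25
PS = (1/2) * 4/5 * (69/5 - 13) = 8/25
TS = CS + PS = 2/25 + 8/25 = 2/5

2/5


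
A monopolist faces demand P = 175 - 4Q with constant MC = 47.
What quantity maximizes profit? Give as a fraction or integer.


TR = P*Q = (175 - 4Q)Q = 175Q - 4Q^2
MR = dTR/dQ = 175 - 8Q
Set MR = MC:
175 - 8Q = 47
128 = 8Q
Q* = 128/8 = 16

16


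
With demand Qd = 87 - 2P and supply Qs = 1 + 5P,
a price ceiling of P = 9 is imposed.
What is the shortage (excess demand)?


At P = 9:
Qd = 87 - 2*9 = 69
Qs = 1 + 5*9 = 46
Shortage = Qd - Qs = 69 - 46 = 23

23


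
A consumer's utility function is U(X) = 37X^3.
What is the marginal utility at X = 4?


MU = dU/dX = 37*3*X^(3-1)
MU = 111*X^2
At X = 4:
MU = 111 * 4^2
MU = 111 * 16 = 1776

1776


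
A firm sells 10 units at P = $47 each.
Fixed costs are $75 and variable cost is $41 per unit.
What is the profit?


Total Revenue = P * Q = 47 * 10 = $470
Total Cost = FC + VC*Q = 75 + 41*10 = $485
Profit = TR - TC = 470 - 485 = $-15

$-15


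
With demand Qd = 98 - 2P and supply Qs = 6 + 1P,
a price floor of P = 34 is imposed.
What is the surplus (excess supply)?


At P = 34:
Qd = 98 - 2*34 = 30
Qs = 6 + 1*34 = 40
Surplus = Qs - Qd = 40 - 30 = 10

10


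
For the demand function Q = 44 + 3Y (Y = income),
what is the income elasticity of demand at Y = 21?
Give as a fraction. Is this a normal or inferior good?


dQ/dY = 3
At Y = 21: Q = 44 + 3*21 = 107
Ey = (dQ/dY)(Y/Q) = 3 * 21 / 107 = 63/107
Since Ey > 0, this is a normal good.

63/107 (normal good)


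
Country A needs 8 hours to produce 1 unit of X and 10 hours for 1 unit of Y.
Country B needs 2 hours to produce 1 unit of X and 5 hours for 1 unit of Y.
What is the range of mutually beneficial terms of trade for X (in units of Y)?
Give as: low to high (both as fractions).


Opportunity cost of X for Country A = hours_X / hours_Y = 8/10 = 4/5 units of Y
Opportunity cost of X for Country B = hours_X / hours_Y = 2/5 = 2/5 units of Y
Terms of trade must be between the two opportunity costs.
Range: 2/5 to 4/5

2/5 to 4/5


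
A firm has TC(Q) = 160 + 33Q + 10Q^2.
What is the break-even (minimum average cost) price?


AC(Q) = 160/Q + 33 + 10Q
To minimize: dAC/dQ = -160/Q^2 + 10 = 0
Q^2 = 160/10 = 16
Q* = 4
Min AC = 160/4 + 33 + 10*4
Min AC = 40 + 33 + 40 = 113

113


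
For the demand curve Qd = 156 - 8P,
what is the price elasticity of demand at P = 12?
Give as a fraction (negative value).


dQ/dP = -8
At P = 12: Q = 156 - 8*12 = 60
E = (dQ/dP)(P/Q) = (-8)(12/60) = -8/5

-8/5


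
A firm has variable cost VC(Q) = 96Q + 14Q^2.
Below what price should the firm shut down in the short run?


AVC(Q) = VC(Q)/Q = 96 + 14Q
AVC is increasing in Q, so minimum AVC is at Q -> 0+.
Min AVC = 96
The firm should shut down if P < 96.

96


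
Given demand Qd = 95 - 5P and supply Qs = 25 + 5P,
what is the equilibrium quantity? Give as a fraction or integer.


First find equilibrium price:
95 - 5P = 25 + 5P
P* = 70/10 = 7
Then substitute into demand:
Q* = 95 - 5 * 7 = 60

60


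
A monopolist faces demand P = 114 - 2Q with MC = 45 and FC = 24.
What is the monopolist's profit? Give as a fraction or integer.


MR = MC: 114 - 4Q = 45
Q* = 69/4
P* = 114 - 2*69/4 = 159/2
Profit = (P* - MC)*Q* - FC
= (159/2 - 45)*69/4 - 24
= 69/2*69/4 - 24
= 4761/8 - 24 = 4569/8

4569/8


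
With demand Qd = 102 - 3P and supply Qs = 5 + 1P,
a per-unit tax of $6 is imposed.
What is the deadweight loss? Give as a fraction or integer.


Pre-tax equilibrium quantity: Q* = 117/4
Post-tax equilibrium quantity: Q_tax = 99/4
Reduction in quantity: Q* - Q_tax = 9/2
DWL = (1/2) * tax * (Q* - Q_tax)
DWL = (1/2) * 6 * 9/2 = 27/2

27/2


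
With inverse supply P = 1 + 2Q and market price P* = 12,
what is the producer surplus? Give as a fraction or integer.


Minimum supply price (at Q=0): P_min = 1
Quantity supplied at P* = 12:
Q* = (12 - 1)/2 = 11/2
PS = (1/2) * Q* * (P* - P_min)
PS = (1/2) * 11/2 * (12 - 1)
PS = (1/2) * 11/2 * 11 = 121/4

121/4


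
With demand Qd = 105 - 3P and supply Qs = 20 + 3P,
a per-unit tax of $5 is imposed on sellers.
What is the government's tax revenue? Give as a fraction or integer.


With tax on sellers, new supply: Qs' = 20 + 3(P - 5)
= 5 + 3P
New equilibrium quantity:
Q_new = 55
Tax revenue = tax * Q_new = 5 * 55 = 275

275


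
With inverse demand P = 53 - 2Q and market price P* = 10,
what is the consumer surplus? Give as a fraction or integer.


Maximum willingness to pay (at Q=0): P_max = 53
Quantity demanded at P* = 10:
Q* = (53 - 10)/2 = 43/2
CS = (1/2) * Q* * (P_max - P*)
CS = (1/2) * 43/2 * (53 - 10)
CS = (1/2) * 43/2 * 43 = 1849/4

1849/4


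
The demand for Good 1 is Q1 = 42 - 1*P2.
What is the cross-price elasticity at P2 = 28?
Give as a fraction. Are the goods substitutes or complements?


dQ1/dP2 = -1
At P2 = 28: Q1 = 42 - 1*28 = 14
Exy = (dQ1/dP2)(P2/Q1) = -1 * 28 / 14 = -2
Since Exy < 0, the goods are complements.

-2 (complements)


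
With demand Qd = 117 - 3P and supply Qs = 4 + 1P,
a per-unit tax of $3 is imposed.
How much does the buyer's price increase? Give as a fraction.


With a per-unit tax, the buyer's price increase depends on relative slopes.
Supply slope: d = 1, Demand slope: b = 3
Buyer's price increase = d * tax / (b + d)
= 1 * 3 / (3 + 1)
= 3 / 4 = 3/4

3/4


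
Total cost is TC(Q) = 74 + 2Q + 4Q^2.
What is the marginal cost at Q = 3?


MC = dTC/dQ = 2 + 2*4*Q
At Q = 3:
MC = 2 + 8*3
MC = 2 + 24 = 26

26


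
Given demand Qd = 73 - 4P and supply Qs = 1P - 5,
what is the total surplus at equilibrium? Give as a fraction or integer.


Find equilibrium: 73 - 4P = 1P - 5
73 + 5 = 5P
P* = 78/5 = 78/5
Q* = 1*78/5 - 5 = 53/5
Inverse demand: P = 73/4 - Q/4, so P_max = 73/4
Inverse supply: P = 5 + Q/1, so P_min = 5
CS = (1/2) * 53/5 * (73/4 - 78/5) = 2809/200
PS = (1/2) * 53/5 * (78/5 - 5) = 2809/50
TS = CS + PS = 2809/200 + 2809/50 = 2809/40

2809/40


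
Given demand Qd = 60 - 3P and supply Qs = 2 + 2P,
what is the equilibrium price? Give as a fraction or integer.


At equilibrium, Qd = Qs.
60 - 3P = 2 + 2P
60 - 2 = 3P + 2P
58 = 5P
P* = 58/5 = 58/5

58/5


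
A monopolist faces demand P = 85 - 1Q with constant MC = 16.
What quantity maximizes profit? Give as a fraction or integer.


TR = P*Q = (85 - 1Q)Q = 85Q - 1Q^2
MR = dTR/dQ = 85 - 2Q
Set MR = MC:
85 - 2Q = 16
69 = 2Q
Q* = 69/2 = 69/2

69/2


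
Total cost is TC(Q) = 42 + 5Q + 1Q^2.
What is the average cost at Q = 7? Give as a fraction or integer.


TC(7) = 42 + 5*7 + 1*7^2
TC(7) = 42 + 35 + 49 = 126
AC = TC/Q = 126/7 = 18

18


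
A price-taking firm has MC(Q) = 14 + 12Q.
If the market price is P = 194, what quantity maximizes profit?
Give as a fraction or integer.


In perfect competition, profit is maximized where P = MC.
194 = 14 + 12Q
180 = 12Q
Q* = 180/12 = 15

15


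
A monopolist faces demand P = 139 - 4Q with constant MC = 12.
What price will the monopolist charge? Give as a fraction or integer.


MR = 139 - 8Q
Set MR = MC: 139 - 8Q = 12
Q* = 127/8
Substitute into demand:
P* = 139 - 4*127/8 = 151/2

151/2


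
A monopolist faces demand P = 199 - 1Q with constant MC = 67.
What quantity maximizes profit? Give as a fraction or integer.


TR = P*Q = (199 - 1Q)Q = 199Q - 1Q^2
MR = dTR/dQ = 199 - 2Q
Set MR = MC:
199 - 2Q = 67
132 = 2Q
Q* = 132/2 = 66

66


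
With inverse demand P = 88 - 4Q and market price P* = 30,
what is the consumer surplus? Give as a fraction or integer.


Maximum willingness to pay (at Q=0): P_max = 88
Quantity demanded at P* = 30:
Q* = (88 - 30)/4 = 29/2
CS = (1/2) * Q* * (P_max - P*)
CS = (1/2) * 29/2 * (88 - 30)
CS = (1/2) * 29/2 * 58 = 841/2

841/2


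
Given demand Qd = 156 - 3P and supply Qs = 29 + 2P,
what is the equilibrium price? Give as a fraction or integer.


At equilibrium, Qd = Qs.
156 - 3P = 29 + 2P
156 - 29 = 3P + 2P
127 = 5P
P* = 127/5 = 127/5

127/5


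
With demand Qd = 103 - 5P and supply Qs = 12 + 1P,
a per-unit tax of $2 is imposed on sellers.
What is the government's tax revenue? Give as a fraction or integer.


With tax on sellers, new supply: Qs' = 12 + 1(P - 2)
= 10 + 1P
New equilibrium quantity:
Q_new = 51/2
Tax revenue = tax * Q_new = 2 * 51/2 = 51

51


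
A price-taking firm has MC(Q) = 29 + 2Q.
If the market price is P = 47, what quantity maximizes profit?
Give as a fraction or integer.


In perfect competition, profit is maximized where P = MC.
47 = 29 + 2Q
18 = 2Q
Q* = 18/2 = 9

9


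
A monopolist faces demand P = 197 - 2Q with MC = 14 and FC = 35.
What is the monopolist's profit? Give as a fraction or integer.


MR = MC: 197 - 4Q = 14
Q* = 183/4
P* = 197 - 2*183/4 = 211/2
Profit = (P* - MC)*Q* - FC
= (211/2 - 14)*183/4 - 35
= 183/2*183/4 - 35
= 33489/8 - 35 = 33209/8

33209/8


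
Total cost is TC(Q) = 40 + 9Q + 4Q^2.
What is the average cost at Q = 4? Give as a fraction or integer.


TC(4) = 40 + 9*4 + 4*4^2
TC(4) = 40 + 36 + 64 = 140
AC = TC/Q = 140/4 = 35

35


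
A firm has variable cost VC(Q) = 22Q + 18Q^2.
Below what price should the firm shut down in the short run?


AVC(Q) = VC(Q)/Q = 22 + 18Q
AVC is increasing in Q, so minimum AVC is at Q -> 0+.
Min AVC = 22
The firm should shut down if P < 22.

22
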